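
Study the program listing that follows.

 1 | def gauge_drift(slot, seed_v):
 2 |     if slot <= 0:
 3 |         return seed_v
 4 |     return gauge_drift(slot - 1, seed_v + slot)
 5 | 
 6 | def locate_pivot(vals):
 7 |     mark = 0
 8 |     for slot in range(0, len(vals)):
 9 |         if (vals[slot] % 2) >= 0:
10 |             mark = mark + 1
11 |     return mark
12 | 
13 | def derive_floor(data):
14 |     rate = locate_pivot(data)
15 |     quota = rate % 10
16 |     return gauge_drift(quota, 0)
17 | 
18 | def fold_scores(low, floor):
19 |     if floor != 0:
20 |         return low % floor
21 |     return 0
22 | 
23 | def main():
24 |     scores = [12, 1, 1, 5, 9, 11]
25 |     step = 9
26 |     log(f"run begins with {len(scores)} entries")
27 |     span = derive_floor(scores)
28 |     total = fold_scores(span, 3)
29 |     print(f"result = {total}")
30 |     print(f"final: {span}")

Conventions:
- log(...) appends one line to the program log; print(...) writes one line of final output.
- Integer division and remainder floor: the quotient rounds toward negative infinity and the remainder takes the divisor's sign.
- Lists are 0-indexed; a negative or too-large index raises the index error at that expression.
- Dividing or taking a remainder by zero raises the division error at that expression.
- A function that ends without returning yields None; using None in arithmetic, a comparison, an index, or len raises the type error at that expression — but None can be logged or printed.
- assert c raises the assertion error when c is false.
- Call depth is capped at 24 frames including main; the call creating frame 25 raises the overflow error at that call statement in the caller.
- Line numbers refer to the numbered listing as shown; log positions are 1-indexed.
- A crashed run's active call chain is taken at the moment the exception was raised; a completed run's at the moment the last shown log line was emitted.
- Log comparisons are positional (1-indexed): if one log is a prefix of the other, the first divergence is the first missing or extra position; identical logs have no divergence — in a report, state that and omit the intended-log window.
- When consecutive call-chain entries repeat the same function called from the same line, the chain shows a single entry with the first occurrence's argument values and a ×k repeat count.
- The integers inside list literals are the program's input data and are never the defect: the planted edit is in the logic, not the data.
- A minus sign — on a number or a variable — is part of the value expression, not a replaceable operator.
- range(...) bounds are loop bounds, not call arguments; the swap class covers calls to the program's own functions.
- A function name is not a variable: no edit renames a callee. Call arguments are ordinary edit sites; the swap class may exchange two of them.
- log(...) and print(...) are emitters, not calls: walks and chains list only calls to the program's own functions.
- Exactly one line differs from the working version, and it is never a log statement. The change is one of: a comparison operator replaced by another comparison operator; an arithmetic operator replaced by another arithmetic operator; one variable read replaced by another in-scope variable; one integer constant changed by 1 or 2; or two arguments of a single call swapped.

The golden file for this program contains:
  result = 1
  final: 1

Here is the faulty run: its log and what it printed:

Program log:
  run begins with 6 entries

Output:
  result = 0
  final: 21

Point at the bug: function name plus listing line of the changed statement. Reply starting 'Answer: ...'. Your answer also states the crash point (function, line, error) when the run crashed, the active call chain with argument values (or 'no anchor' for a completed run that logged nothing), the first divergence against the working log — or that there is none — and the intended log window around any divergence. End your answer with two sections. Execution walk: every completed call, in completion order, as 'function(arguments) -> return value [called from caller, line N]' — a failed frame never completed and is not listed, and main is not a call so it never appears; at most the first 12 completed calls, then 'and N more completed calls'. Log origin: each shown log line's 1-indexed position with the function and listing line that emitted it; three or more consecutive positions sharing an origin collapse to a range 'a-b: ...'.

Answer: the defect is in locate_pivot at line 9.
Core observation: Nothing in the log betrays the bug — only the output does.
Call chain: main.
First divergence: none — the logs agree in full.
Execution walk:
  locate_pivot([12, 1, 1, 5, 9, 11]) -> 6  [called from derive_floor, line 14]
  gauge_drift(0, 21) -> 21  [called from gauge_drift, line 4]
  gauge_drift(1, 20) -> 21  [called from gauge_drift, line 4]
  gauge_drift(2, 18) -> 21  [called from gauge_drift, line 4]
  gauge_drift(3, 15) -> 21  [called from gauge_drift, line 4]
  gauge_drift(4, 11) -> 21  [called from gauge_drift, line 4]
  gauge_drift(5, 6) -> 21  [called from gauge_drift, line 4]
  gauge_drift(6, 0) -> 21  [called from derive_floor, line 16]
  derive_floor([12, 1, 1, 5, 9, 11]) -> 21  [called from main, line 27]
  fold_scores(21, 3) -> 0  [called from main, line 28]
Origin of each log line:
  1 — main, line 26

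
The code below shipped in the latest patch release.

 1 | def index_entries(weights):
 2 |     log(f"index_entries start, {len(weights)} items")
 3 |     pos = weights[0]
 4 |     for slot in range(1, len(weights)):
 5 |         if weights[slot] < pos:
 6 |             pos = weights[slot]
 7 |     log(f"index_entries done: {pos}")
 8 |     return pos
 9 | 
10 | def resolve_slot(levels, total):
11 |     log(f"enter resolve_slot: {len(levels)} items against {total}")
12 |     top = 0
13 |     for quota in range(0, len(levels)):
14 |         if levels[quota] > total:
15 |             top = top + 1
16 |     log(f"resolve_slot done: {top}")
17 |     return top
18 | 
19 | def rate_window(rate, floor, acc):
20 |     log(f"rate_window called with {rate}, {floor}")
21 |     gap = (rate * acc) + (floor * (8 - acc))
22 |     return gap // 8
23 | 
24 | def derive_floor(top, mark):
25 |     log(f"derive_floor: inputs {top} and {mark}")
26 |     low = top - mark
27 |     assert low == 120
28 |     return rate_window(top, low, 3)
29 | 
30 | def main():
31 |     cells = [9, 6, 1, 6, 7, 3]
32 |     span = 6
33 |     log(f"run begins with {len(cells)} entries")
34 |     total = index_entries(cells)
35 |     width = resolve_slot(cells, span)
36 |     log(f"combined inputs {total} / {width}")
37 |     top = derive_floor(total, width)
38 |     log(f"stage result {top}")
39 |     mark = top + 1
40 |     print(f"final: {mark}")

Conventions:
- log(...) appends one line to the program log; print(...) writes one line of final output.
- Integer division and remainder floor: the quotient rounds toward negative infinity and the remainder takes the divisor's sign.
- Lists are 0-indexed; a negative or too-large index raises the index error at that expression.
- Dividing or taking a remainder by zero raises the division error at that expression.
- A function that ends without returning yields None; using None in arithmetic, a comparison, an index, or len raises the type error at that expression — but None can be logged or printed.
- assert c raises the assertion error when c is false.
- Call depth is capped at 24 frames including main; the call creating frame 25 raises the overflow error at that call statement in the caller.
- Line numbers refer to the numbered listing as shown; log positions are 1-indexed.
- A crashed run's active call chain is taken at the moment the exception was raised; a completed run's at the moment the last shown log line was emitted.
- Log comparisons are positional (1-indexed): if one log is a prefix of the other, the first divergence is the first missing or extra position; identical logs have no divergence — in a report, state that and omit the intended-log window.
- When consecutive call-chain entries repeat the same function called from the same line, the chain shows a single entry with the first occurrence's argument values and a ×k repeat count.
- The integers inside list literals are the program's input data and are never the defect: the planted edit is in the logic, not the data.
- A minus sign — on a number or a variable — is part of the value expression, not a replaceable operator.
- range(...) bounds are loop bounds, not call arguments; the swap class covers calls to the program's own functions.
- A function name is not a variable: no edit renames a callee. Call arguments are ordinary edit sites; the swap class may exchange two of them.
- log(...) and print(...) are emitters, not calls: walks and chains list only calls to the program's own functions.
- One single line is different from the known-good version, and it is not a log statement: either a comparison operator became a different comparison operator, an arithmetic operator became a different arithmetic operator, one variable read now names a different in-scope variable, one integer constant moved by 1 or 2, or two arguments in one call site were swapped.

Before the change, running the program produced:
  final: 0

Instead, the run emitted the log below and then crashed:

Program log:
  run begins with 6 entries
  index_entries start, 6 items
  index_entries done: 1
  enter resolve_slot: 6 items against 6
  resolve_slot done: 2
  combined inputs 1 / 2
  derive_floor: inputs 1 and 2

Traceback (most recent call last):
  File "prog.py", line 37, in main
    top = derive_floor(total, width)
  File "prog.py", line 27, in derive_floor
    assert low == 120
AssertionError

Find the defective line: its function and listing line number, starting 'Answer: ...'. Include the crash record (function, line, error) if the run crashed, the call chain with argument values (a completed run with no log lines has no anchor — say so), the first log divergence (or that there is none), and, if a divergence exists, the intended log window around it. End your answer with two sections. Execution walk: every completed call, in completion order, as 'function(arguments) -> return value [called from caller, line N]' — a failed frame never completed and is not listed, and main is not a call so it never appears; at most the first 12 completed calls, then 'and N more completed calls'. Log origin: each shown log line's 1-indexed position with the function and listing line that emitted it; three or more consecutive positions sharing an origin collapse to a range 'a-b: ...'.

Answer: the defect is in derive_floor at line 27.
Key fact: Only 7 log lines were emitted before the run died; the intended continuation was 'rate_window called with 1, -1'.
Crash: derive_floor, line 27, AssertionError.
Call chain: main -> derive_floor(1, 2) (called at line 37).
First divergence: position 8 — the faulty run's log ends after 7 lines; the working version continues with 'rate_window called with 1, -1'.
Intended log window:
  6: combined inputs 1 / 2
  7: derive_floor: inputs 1 and 2
  8: rate_window called with 1, -1
  9: stage result -1
Execution walk:
  index_entries([9, 6, 1, 6, 7, 3]) -> 1  [called from main, line 34]
  resolve_slot([9, 6, 1, 6, 7, 3], 6) -> 2  [called from main, line 35]
Origin of each log line:
  1: emitted by main (line 33)
  2: emitted by index_entries (line 2)
  3: emitted by index_entries (line 7)
  4: emitted by resolve_slot (line 11)
  5: emitted by resolve_slot (line 16)
  6: emitted by main (line 36)
  7: emitted by derive_floor (line 25)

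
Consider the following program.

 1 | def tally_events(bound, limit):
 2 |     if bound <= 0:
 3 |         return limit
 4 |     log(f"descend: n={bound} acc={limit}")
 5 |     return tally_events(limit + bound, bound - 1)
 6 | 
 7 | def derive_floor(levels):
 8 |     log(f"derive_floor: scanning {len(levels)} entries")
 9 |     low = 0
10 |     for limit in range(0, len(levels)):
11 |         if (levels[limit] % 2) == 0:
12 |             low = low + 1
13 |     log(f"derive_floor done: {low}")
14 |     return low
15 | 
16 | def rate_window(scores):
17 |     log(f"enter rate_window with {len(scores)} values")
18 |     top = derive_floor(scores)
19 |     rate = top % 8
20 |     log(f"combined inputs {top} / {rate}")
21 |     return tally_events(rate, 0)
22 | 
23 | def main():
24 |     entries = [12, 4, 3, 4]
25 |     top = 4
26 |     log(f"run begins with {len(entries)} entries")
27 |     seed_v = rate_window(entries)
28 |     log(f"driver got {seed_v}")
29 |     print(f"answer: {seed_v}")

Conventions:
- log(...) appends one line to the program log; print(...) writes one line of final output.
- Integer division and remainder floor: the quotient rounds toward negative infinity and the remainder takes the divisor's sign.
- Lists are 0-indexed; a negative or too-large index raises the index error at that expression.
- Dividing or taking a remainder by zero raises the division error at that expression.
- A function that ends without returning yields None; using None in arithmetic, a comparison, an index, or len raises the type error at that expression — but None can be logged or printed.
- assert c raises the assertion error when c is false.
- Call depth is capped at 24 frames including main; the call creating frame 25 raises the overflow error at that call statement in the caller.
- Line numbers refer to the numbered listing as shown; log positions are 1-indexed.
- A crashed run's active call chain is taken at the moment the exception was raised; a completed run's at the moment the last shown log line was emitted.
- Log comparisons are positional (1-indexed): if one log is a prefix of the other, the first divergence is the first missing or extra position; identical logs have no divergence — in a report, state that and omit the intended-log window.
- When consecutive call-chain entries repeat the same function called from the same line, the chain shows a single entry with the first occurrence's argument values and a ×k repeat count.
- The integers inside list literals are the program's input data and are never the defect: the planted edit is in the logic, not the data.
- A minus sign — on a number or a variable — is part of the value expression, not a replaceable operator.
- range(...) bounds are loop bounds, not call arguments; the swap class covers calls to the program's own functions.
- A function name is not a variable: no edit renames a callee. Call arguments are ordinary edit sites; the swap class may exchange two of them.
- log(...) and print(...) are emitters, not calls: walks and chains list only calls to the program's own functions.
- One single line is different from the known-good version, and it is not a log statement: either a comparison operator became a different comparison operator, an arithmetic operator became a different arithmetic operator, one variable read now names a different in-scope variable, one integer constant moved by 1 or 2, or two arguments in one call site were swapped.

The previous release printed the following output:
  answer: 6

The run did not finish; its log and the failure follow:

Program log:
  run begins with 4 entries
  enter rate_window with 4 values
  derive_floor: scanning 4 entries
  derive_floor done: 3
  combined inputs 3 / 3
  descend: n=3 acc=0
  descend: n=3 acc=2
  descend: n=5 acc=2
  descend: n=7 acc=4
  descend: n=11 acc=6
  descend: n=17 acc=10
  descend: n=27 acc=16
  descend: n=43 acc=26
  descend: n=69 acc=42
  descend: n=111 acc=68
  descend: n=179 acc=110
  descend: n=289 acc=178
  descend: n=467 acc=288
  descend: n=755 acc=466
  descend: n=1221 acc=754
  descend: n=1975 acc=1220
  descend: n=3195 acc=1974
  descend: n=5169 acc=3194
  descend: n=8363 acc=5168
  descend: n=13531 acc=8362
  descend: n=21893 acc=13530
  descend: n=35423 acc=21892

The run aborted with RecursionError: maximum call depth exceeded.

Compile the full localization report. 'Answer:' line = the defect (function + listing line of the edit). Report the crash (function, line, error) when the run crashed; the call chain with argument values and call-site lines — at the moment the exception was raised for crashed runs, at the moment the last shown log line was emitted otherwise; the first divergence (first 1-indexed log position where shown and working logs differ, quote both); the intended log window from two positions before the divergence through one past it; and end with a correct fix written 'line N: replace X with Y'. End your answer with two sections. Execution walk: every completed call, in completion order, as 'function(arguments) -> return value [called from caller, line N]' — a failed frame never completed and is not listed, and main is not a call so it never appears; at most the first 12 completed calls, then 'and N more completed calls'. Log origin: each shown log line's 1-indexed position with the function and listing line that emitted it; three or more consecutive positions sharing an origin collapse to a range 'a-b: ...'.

Answer: the defect is in tally_events at line 5.
Core observation: The earliest visible damage is log position 7 — 'descend: n=3 acc=2' rather than the intended 'descend: n=2 acc=3'.
Crash: tally_events, line 5, RecursionError.
Call chain: main -> rate_window([12, 4, 3, 4]) (called at line 27) -> tally_events(3, 0) (called at line 21) -> tally_events(3, 2) (called at line 5) ×21.
First divergence: position 7; shown 'descend: n=3 acc=2' vs intended 'descend: n=2 acc=3'.
Intended log window:
  5: combined inputs 3 / 3
  6: descend: n=3 acc=0
  7: descend: n=2 acc=3
  8: descend: n=1 acc=5
Execution walk:
  derive_floor([12, 4, 3, 4]) -> 3  [called from rate_window, line 18]
Log line origins:
  1: from main, line 26
  2: from rate_window, line 17
  3: from derive_floor, line 8
  4: from derive_floor, line 13
  5: from rate_window, line 20
  6-27: from tally_events, line 4
A correct fix: line 5: replace `tally_events(limit + bound, bound - 1)` with `tally_events(bound - 1, limit + bound)`.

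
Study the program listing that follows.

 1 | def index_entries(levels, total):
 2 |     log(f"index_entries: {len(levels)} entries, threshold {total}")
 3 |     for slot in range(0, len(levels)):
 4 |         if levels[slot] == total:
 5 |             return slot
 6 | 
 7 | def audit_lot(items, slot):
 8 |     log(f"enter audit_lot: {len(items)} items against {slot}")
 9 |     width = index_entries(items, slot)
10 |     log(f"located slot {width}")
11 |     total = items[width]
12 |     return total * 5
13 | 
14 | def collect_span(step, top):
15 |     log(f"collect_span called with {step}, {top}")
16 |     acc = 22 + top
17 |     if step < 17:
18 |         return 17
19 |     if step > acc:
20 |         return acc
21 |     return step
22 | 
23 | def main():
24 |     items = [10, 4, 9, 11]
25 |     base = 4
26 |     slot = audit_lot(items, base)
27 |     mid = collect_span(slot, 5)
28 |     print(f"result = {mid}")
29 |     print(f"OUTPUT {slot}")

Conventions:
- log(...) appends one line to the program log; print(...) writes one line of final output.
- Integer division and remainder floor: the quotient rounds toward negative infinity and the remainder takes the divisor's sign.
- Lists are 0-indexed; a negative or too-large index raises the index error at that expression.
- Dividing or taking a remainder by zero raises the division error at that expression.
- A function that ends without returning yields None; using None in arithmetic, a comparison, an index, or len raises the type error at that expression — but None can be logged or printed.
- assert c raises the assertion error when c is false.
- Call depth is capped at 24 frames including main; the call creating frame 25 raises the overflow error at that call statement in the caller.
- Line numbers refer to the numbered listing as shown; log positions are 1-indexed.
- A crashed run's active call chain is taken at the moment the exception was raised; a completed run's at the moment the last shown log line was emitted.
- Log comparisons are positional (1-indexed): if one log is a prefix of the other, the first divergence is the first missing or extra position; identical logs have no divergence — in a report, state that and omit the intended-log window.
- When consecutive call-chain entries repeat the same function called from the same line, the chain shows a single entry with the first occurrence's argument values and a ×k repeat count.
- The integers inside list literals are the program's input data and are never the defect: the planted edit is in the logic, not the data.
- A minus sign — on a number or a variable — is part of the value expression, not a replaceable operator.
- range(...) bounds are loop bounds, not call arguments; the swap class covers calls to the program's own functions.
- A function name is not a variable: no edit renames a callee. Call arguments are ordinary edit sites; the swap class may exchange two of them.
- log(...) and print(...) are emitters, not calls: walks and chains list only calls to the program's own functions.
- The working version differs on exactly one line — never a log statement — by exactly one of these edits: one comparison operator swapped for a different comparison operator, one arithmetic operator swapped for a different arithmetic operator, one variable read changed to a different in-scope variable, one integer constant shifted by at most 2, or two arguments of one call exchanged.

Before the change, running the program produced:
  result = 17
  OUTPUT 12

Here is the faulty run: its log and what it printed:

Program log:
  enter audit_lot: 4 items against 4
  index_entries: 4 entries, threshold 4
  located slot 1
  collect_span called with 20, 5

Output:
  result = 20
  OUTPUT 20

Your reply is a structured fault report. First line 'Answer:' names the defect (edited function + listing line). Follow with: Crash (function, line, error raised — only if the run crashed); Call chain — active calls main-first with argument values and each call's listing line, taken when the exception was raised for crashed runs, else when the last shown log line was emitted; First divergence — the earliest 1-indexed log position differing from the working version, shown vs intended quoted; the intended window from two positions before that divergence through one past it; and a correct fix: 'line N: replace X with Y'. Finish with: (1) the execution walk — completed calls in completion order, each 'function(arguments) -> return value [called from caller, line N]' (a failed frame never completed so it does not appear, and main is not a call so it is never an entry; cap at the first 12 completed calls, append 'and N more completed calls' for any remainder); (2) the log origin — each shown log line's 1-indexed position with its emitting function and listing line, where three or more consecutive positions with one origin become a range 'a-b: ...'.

Answer: the defect is in audit_lot at line 12.
Key observation: Everything matches until log position 4, which reads 'collect_span called with 20, 5' in place of 'collect_span called with 12, 5'.
Call chain: main -> collect_span(20, 5) (called at line 27).
First divergence: position 4 — shown 'collect_span called with 20, 5', intended 'collect_span called with 12, 5'.
Intended log window:
  2: index_entries: 4 entries, threshold 4
  3: located slot 1
  4: collect_span called with 12, 5
Execution walk:
  index_entries([10, 4, 9, 11], 4) -> 1  [called from audit_lot, line 9]
  audit_lot([10, 4, 9, 11], 4) -> 20  [called from main, line 26]
  collect_span(20, 5) -> 20  [called from main, line 27]
Origin of each log line:
  1 — audit_lot, line 8
  2 — index_entries, line 2
  3 — audit_lot, line 10
  4 — collect_span, line 15
A correct fix: line 12: replace `5` with `3`.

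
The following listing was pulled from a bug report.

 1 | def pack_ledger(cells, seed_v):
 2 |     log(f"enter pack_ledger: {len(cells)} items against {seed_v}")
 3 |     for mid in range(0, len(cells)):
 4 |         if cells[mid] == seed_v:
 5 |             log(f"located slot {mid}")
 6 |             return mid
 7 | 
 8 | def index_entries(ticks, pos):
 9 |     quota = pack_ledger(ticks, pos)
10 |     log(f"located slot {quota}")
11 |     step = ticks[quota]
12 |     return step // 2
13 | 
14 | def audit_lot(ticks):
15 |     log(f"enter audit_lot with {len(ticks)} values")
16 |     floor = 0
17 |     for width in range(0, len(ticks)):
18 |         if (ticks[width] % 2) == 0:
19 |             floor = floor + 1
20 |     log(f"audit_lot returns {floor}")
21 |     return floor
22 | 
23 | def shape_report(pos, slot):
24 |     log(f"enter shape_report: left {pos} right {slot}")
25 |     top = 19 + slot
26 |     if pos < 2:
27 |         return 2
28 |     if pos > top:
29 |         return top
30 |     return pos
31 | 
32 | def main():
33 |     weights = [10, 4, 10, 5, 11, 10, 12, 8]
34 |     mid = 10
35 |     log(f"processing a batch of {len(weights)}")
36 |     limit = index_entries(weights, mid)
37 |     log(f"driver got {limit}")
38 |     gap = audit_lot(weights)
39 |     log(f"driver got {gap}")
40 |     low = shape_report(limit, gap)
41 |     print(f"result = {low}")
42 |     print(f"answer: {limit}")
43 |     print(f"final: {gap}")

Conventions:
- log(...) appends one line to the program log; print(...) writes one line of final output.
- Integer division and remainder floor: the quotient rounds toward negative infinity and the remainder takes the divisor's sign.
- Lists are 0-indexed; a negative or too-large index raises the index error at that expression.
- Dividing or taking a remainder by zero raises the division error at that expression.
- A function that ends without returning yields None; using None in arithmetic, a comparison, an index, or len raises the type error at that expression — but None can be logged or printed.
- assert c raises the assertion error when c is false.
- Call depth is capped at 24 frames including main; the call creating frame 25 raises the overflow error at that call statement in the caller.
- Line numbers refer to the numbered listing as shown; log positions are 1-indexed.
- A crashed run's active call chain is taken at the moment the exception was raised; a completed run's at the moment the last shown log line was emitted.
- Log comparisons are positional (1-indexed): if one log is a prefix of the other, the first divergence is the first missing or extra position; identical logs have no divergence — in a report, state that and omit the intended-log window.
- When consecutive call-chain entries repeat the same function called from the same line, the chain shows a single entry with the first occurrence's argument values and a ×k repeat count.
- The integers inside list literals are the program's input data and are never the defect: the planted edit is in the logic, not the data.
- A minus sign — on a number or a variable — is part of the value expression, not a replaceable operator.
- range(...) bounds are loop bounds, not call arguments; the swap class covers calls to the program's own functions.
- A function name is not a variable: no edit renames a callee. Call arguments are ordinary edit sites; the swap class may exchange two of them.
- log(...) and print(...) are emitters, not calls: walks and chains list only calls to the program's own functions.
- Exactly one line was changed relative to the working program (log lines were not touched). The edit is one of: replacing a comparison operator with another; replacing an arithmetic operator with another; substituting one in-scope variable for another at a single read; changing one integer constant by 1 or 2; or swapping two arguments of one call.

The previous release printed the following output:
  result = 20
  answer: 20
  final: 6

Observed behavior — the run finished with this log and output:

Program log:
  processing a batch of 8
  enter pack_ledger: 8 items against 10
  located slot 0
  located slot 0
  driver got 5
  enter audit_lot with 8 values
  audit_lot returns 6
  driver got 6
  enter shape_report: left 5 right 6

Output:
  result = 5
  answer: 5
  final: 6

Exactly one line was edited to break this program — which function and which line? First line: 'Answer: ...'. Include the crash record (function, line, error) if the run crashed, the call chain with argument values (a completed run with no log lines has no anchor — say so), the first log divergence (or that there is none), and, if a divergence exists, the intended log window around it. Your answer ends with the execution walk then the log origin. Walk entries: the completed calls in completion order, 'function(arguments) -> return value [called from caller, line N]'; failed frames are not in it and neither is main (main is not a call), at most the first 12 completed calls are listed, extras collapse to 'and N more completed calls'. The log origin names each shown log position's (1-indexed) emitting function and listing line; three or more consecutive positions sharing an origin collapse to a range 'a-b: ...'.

Answer: the defect is in index_entries at line 12.
The tell: The log first diverges at position 5: the faulty run prints 'driver got 5' where the working version prints 'driver got 20'.
Call chain: main -> shape_report(5, 6) (called at line 40).
First divergence: position 5 — the shown line 'driver got 5' should read 'driver got 20'.
Intended log window:
  3: located slot 0
  4: located slot 0
  5: driver got 20
  6: enter audit_lot with 8 values
Execution walk:
  pack_ledger([10, 4, 10, 5, 11, 10, 12, 8], 10) -> 0  [called from index_entries, line 9]
  index_entries([10, 4, 10, 5, 11, 10, 12, 8], 10) -> 5  [called from main, line 36]
  audit_lot([10, 4, 10, 5, 11, 10, 12, 8]) -> 6  [called from main, line 38]
  shape_report(5, 6) -> 5  [called from main, line 40]
Log origin:
  1: from main, line 35
  2: from pack_ledger, line 2
  3: from pack_ledger, line 5
  4: from index_entries, line 10
  5: from main, line 37
  6: from audit_lot, line 15
  7: from audit_lot, line 20
  8: from main, line 39
  9: from shape_report, line 24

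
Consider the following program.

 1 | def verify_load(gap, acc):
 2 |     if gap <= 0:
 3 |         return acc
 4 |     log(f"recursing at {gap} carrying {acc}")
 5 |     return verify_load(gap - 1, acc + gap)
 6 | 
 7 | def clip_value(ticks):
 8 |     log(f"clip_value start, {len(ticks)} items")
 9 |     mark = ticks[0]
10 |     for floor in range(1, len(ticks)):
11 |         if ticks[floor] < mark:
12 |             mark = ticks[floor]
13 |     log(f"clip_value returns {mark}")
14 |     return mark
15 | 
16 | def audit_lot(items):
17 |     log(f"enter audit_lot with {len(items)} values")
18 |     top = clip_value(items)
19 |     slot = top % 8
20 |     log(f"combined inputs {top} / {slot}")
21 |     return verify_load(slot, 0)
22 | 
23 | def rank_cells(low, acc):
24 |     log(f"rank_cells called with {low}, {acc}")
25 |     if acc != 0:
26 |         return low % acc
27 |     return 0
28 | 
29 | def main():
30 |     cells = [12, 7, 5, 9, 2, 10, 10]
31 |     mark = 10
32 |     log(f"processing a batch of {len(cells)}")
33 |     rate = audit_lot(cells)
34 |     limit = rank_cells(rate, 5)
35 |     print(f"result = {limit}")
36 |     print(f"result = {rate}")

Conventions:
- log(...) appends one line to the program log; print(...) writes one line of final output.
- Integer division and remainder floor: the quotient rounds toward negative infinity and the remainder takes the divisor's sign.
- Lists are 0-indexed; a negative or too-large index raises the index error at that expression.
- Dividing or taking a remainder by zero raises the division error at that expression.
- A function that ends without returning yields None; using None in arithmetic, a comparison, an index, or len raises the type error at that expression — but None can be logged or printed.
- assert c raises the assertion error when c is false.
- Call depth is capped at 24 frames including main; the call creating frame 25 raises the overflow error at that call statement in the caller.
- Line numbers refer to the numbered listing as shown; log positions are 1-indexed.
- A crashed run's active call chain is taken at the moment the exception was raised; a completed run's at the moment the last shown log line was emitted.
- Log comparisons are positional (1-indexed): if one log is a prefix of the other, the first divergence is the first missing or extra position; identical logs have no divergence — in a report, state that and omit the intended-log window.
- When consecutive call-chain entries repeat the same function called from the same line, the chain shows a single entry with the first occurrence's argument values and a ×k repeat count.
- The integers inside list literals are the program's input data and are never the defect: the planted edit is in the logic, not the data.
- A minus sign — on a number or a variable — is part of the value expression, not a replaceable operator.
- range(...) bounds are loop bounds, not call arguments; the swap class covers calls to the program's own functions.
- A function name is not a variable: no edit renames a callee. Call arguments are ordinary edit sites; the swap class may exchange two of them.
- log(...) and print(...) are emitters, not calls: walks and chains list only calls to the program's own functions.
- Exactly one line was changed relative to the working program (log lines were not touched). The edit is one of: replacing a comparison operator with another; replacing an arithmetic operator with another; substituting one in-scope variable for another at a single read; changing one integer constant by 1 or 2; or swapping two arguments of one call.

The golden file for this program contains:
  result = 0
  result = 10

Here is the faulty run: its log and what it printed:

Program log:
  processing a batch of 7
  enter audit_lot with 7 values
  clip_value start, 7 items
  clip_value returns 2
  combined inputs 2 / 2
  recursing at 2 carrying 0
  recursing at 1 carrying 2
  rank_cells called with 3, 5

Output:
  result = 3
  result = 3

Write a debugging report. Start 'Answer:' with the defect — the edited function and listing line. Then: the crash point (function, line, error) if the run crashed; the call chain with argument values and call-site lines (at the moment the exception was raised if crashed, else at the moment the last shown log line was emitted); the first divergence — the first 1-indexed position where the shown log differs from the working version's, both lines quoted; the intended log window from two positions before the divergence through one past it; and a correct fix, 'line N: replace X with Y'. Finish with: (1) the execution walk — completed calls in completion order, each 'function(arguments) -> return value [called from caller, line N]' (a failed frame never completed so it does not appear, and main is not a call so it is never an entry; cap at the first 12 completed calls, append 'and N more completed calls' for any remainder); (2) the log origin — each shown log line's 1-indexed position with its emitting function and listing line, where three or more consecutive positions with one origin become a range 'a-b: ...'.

Answer: the defect is in clip_value at line 11.
Core observation: The earliest visible damage is log position 4 — 'clip_value returns 2' rather than the intended 'clip_value returns 12'.
Call chain: main -> rank_cells(3, 5) (called at line 34).
First divergence: at position 4 the run shows 'clip_value returns 2' where the working version logs 'clip_value returns 12'.
Intended log window:
  2: enter audit_lot with 7 values
  3: clip_value start, 7 items
  4: clip_value returns 12
  5: combined inputs 12 / 4
Execution walk:
  clip_value([12, 7, 5, 9, 2, 10, 10]) -> 2  [called from audit_lot, line 18]
  verify_load(0, 3) -> 3  [called from verify_load, line 5]
  verify_load(1, 2) -> 3  [called from verify_load, line 5]
  verify_load(2, 0) -> 3  [called from audit_lot, line 21]
  audit_lot([12, 7, 5, 9, 2, 10, 10]) -> 3  [called from main, line 33]
  rank_cells(3, 5) -> 3  [called from main, line 34]
Origin of each log line:
  1: logged in main at line 32
  2: logged in audit_lot at line 17
  3: logged in clip_value at line 8
  4: logged in clip_value at line 13
  5: logged in audit_lot at line 20
  6: logged in verify_load at line 4
  7: logged in verify_load at line 4
  8: logged in rank_cells at line 24
A correct fix: line 11: replace `<` with `>`.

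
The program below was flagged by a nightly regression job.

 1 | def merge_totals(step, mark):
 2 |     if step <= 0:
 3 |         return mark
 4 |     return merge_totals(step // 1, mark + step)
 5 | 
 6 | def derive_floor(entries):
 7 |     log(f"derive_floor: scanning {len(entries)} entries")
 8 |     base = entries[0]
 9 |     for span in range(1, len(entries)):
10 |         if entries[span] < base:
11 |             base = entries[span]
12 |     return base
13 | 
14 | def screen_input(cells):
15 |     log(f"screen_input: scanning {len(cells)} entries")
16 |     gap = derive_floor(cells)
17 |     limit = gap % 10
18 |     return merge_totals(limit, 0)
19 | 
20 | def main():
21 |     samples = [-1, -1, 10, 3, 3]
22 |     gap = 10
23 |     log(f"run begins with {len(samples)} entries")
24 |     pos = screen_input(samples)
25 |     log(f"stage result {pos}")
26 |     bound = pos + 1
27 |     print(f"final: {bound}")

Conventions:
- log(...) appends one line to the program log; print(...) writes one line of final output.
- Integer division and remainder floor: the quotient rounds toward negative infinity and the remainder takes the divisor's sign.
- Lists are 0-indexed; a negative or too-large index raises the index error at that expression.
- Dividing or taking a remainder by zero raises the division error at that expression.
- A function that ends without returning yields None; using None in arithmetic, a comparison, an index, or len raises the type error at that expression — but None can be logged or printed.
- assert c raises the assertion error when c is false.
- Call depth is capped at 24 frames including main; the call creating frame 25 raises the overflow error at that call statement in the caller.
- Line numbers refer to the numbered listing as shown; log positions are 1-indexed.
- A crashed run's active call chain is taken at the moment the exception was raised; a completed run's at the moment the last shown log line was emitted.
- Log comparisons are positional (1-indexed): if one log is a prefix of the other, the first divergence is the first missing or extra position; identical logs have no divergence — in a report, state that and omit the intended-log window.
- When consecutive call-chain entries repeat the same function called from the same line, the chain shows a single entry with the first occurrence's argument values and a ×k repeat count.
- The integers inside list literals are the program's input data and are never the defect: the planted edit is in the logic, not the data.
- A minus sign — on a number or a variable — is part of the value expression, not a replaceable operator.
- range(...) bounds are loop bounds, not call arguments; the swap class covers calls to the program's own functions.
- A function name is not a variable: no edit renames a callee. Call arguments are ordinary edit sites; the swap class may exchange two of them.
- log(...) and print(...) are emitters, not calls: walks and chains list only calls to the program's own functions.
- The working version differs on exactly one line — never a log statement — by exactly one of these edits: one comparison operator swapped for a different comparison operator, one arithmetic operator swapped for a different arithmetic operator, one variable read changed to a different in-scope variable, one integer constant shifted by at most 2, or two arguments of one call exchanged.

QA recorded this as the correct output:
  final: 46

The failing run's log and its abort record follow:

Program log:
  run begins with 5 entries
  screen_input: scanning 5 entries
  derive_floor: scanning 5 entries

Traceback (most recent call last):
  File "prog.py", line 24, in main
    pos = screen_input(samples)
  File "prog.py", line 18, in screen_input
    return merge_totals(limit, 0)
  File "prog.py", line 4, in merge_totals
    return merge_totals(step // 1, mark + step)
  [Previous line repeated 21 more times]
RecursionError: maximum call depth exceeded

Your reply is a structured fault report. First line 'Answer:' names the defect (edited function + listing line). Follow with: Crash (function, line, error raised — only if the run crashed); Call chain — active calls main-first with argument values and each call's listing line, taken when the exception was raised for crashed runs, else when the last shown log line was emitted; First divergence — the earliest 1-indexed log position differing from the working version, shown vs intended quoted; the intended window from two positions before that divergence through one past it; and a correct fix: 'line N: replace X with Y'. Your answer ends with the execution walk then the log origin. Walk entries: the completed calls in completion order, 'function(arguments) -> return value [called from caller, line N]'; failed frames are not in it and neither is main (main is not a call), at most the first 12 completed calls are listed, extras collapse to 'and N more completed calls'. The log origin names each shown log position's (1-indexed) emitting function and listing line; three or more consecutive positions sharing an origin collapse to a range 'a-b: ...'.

Answer: the defect is in merge_totals at line 4.
The tell: After 3 matching log lines the faulty run goes silent, while the working version continues with 'stage result 45'.
Crash: merge_totals, line 4, RecursionError.
Call chain: main -> screen_input([-1, -1, 10, 3, 3]) (called at line 24) -> merge_totals(9, 0) (called at line 18) -> merge_totals(9, 9) (called at line 4) ×21.
First divergence: position 4 — after 3 matching lines the faulty run goes silent; intended next line 'stage result 45'.
Intended log window:
  2: screen_input: scanning 5 entries
  3: derive_floor: scanning 5 entries
  4: stage result 45
Execution walk:
  derive_floor([-1, -1, 10, 3, 3]) -> -1  [called from screen_input, line 16]
Log origins:
  1: logged in main at line 23
  2: logged in screen_input at line 15
  3: logged in derive_floor at line 7
A correct fix: line 4: replace `//` with `-`.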